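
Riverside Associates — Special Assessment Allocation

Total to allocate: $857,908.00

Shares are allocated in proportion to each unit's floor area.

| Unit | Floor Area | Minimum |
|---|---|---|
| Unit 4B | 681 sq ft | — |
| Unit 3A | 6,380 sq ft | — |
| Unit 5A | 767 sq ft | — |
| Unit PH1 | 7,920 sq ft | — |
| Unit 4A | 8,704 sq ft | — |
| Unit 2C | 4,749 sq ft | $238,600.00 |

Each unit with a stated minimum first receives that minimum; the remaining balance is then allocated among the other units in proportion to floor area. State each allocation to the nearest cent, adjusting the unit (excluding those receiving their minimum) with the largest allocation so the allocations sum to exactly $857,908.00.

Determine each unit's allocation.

Guaranteed amounts: Unit 2C $238,600.00. Residual $619,308.00.
Residual split over remaining floor area 24,452: Unit 4B 17,248.0267 → $17,248.03; Unit 3A 161,589.4422 → $161,589.44; Unit 5A 19,426.1916 → $19,426.19; Unit PH1 200,593.7903 → $200,593.79; Unit 4A 220,450.5493 → $220,450.55.

Unit 4B: $17,248.03 · Unit 3A: $161,589.44 · Unit 5A: $19,426.19 · Unit PH1: $200,593.79 · Unit 4A: $220,450.55 · Unit 2C: $238,600.00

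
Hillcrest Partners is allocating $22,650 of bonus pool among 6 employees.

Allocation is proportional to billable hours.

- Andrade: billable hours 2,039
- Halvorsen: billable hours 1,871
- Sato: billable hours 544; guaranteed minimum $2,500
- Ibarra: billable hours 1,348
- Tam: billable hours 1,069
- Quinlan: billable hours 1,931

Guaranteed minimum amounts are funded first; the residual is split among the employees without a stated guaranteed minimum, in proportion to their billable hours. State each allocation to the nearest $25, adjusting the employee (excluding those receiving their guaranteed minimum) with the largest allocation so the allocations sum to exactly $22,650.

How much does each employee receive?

Fund the minimums — Sato $2,500. Remaining pool $20,150.
Remaining pool split over remaining billable hours 8,258: Andrade 4,975.28 → $4,975; Halvorsen 4,565.35 → $4,575; Ibarra 3,289.20 → $3,300; Tam 2,608.42 → $2,600; Quinlan 4,711.75 → $4,700.

Andrade: $4,975 · Halvorsen: $4,575 · Sato: $2,500 · Ibarra: $3,300 · Tam: $2,600 · Quinlan: $4,700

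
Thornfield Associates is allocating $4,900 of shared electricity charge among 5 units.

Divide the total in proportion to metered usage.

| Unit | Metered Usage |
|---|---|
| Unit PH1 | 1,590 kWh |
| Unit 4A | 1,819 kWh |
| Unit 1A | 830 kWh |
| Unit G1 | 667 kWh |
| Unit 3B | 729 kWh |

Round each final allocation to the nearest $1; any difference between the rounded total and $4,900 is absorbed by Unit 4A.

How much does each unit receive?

Unit PH1: $1,383; Unit 4A: $1,581; Unit 1A: $722; Unit G1: $580; Unit 3B: $634

Sum of metered usage: 5,635.
Unrounded shares: Unit PH1 1,590/5,635 × $4,900 = 1,382.61; Unit 4A 1,819/5,635 × $4,900 = 1,581.74; Unit 1A 830/5,635 × $4,900 = 721.74; Unit G1 667/5,635 × $4,900 = 580.00; Unit 3B 729/5,635 × $4,900 = 633.91.
Rounded to nearest $1: Unit PH1 $1,383; Unit 4A $1,582; Unit 1A $722; Unit G1 $580; Unit 3B $634. Sum = $4,901.
Difference $4,900 − $4,901 = −$1 applied to Unit 4A: Unit 4A becomes $1,581.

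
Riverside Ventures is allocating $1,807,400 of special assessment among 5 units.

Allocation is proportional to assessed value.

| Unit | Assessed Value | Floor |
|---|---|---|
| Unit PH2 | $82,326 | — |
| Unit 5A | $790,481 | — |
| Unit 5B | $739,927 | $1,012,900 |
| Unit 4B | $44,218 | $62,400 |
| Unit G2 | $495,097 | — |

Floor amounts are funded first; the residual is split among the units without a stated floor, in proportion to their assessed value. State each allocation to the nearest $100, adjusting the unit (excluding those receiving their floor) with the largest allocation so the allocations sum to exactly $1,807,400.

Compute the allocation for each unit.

Minimums first: Unit 5B $1,012,900; Unit 4B $62,400. Balance $732,100.
Balance split over remaining assessed value 1,367,904: Unit PH2 44,060.74 → $44,100; Unit 5A 423,064.15 → $423,100; Unit G2 264,975.11 → $265,000.
Rounding difference −$100 applied to Unit 5A → $423,000.

Unit PH2: $44,100; Unit 5A: $423,000; Unit 5B: $1,012,900; Unit 4B: $62,400; Unit G2: $265,000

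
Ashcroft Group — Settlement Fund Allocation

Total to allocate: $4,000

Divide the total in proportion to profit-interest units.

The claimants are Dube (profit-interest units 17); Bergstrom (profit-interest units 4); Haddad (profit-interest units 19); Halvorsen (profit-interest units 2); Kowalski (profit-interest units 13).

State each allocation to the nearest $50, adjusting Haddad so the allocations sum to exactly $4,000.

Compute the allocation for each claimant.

Dube: $1,250; Bergstrom: $300; Haddad: $1,350; Halvorsen: $150; Kowalski: $950

Total profit-interest units = 55.
Unrounded shares: Dube 17/55 × $4,000 = 1,236.36; Bergstrom 4/55 × $4,000 = 290.91; Haddad 19/55 × $4,000 = 1,381.82; Halvorsen 2/55 × $4,000 = 145.45; Kowalski 13/55 × $4,000 = 945.45.
Rounded to nearest $50: Dube $1,250; Bergstrom $300; Haddad $1,400; Halvorsen $150; Kowalski $950. Sum = $4,050.
Difference $4,000 − $4,050 = −$50 applied to Haddad: Haddad becomes $1,350.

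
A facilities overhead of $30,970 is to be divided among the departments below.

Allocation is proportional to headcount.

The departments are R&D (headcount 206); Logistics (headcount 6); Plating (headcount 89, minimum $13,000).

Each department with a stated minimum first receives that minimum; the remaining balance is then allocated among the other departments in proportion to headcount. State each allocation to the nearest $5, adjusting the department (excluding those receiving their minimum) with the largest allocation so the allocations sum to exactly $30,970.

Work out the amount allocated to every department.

Minimums first: Plating $13,000. Balance $17,970.
Balance split over remaining headcount 212: R&D 17,461.42 → $17,460; Logistics 508.58 → $510.

R&D: $17,460 · Logistics: $510 · Plating: $13,000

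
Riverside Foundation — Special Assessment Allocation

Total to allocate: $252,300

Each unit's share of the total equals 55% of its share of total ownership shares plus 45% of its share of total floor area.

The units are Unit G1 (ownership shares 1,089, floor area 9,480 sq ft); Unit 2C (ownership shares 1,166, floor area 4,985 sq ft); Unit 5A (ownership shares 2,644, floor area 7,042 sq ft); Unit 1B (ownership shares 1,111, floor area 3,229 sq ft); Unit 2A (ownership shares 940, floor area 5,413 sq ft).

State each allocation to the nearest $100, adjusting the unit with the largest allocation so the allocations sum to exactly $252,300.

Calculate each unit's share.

Unit G1: $57,400; Unit 2C: $42,100; Unit 5A: $79,300; Unit 1B: $34,300; Unit 2A: $39,200

Totals — ownership shares 6,950, floor area 30,149.
Blended shares (55% ownership shares + 45% floor area): Unit G1 0.2277; Unit 2C 0.1667; Unit 5A 0.3143; Unit 1B 0.1361; Unit 2A 0.1552.
Raw shares: Unit G1 57,442.93; Unit 2C 42,053.07; Unit 5A 79,309.34; Unit 1B 34,342.19; Unit 2A 39,152.47.
Rounded to nearest $100: Unit G1 $57,400; Unit 2C $42,100; Unit 5A $79,300; Unit 1B $34,300; Unit 2A $39,200. Sum = $252,300.
No rounding difference to absorb.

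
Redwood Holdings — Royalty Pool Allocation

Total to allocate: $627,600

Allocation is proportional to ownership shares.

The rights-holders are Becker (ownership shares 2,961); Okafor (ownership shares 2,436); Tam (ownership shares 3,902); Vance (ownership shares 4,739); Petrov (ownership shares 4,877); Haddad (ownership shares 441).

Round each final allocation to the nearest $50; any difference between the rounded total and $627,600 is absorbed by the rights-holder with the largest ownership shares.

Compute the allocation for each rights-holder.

Becker: $96,000 · Okafor: $79,000 · Tam: $126,500 · Vance: $153,650 · Petrov: $158,150 · Haddad: $14,300

Ownership shares total: 2,961 + 2,436 + 3,902 + 4,739 + 4,877 + 441 = 19,356.
Pro-rata amounts: Becker 96,007.63; Okafor 78,985.00; Tam 126,518.66; Vance 153,657.59; Petrov 158,132.11; Haddad 14,299.01.
At nearest $50: Becker $96,000; Okafor $79,000; Tam $126,500; Vance $153,650; Petrov $158,150; Haddad $14,300. Sum = $627,600.
Rounded total matches; no reconciliation needed.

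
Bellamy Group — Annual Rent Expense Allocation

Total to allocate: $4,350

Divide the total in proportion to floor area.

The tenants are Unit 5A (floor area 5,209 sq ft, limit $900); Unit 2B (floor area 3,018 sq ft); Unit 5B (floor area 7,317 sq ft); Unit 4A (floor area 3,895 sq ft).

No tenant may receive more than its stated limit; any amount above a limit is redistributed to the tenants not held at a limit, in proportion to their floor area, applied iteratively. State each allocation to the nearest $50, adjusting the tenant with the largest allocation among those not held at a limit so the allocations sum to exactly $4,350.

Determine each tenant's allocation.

Unit 5A: $900 · Unit 2B: $750 · Unit 5B: $1,750 · Unit 4A: $950

Combined floor area = 19,439.
Unconstrained shares: Unit 5A 1,165.65; Unit 2B 675.36; Unit 5B 1,637.38; Unit 4A 871.61.
Cap binds for Unit 5A ($900); balance $3,450 reallocated over remaining floor area 14,230.
Redistributed shares: Unit 2B 731.70 → $750; Unit 5B 1,773.97 → $1,750; Unit 4A 944.33 → $950.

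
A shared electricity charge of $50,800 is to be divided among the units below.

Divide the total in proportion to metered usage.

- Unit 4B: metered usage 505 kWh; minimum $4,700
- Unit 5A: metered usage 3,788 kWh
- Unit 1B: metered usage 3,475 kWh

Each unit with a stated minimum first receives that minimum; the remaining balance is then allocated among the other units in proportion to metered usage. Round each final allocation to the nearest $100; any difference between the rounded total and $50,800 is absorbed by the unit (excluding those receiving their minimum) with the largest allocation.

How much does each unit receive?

Unit 4B: $4,700 · Unit 5A: $24,000 · Unit 1B: $22,100

Minimums first: Unit 4B $4,700. Residual $46,100.
Residual split over remaining metered usage 7,263: Unit 5A 24,043.34 → $24,000; Unit 1B 22,056.66 → $22,100.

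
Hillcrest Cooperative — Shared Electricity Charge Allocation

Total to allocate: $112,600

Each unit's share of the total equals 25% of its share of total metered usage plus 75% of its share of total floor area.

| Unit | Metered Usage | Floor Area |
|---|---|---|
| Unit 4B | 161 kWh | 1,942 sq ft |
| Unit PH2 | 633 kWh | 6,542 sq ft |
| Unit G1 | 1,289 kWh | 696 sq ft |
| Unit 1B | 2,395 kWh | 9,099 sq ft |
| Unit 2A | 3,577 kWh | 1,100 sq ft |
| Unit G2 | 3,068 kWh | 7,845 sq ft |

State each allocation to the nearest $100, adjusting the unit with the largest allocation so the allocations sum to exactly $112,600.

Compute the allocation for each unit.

Unit 4B: $6,400 | Unit PH2: $21,900 | Unit G1: $5,400 | Unit 1B: $34,300 | Unit 2A: $12,500 | Unit G2: $32,100

Metered usage total 11,123; floor area total 27,224.
Blended shares (25% metered usage + 75% floor area): Unit 4B 0.0571; Unit PH2 0.1945; Unit G1 0.0481; Unit 1B 0.3045; Unit 2A 0.1107; Unit G2 0.2851.
Proportional shares: Unit 4B 6,431.62; Unit PH2 21,895.55; Unit G1 5,421.21; Unit 1B 34,286.73; Unit 2A 12,464.89; Unit G2 32,099.99.
Rounded to nearest $100: Unit 4B $6,400; Unit PH2 $21,900; Unit G1 $5,400; Unit 1B $34,300; Unit 2A $12,500; Unit G2 $32,100. Sum = $112,600.
No rounding difference to absorb.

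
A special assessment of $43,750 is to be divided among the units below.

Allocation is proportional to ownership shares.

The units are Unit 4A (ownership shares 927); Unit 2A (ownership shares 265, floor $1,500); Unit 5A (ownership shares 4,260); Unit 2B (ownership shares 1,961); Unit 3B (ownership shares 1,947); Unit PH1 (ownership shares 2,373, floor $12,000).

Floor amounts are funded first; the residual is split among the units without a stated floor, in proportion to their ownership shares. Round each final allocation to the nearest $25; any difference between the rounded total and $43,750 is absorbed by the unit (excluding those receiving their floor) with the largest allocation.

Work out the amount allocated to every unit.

Unit 4A: $3,075 | Unit 2A: $1,500 | Unit 5A: $14,175 | Unit 2B: $6,525 | Unit 3B: $6,475 | Unit PH1: $12,000

Minimums first: Unit 2A $1,500; Unit PH1 $12,000. Remaining pool $30,250.
Remaining pool split over remaining ownership shares 9,095: Unit 4A 3,083.21 → $3,075; Unit 5A 14,168.77 → $14,175; Unit 2B 6,522.29 → $6,525; Unit 3B 6,475.73 → $6,475.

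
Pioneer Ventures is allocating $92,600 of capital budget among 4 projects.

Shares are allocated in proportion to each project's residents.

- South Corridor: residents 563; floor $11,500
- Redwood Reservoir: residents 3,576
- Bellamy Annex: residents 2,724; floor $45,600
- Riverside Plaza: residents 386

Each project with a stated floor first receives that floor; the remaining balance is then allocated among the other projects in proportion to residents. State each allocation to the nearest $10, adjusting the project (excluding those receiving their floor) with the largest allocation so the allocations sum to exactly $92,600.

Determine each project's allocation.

South Corridor: $11,500 · Redwood Reservoir: $32,040 · Bellamy Annex: $45,600 · Riverside Plaza: $3,460

Fund the minimums — South Corridor $11,500; Bellamy Annex $45,600. Remaining pool $35,500.
Remaining pool split over remaining residents 3,962: Redwood Reservoir 32,041.39 → $32,040; Riverside Plaza 3,458.61 → $3,460.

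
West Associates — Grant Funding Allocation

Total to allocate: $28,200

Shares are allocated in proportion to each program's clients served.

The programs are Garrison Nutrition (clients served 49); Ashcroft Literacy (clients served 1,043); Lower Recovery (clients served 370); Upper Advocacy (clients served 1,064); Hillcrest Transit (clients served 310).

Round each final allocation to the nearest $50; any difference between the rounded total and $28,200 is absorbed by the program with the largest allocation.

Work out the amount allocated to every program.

Garrison Nutrition: $500 · Ashcroft Literacy: $10,350 · Lower Recovery: $3,700 · Upper Advocacy: $10,550 · Hillcrest Transit: $3,100

Total clients served = 2,836.
Raw shares: Garrison Nutrition 49/2,836 × $28,200 = 487.24; Ashcroft Literacy 1,043/2,836 × $28,200 = 10,371.16; Lower Recovery 370/2,836 × $28,200 = 3,679.13; Upper Advocacy 1,064/2,836 × $28,200 = 10,579.97; Hillcrest Transit 310/2,836 × $28,200 = 3,082.51.
After rounding ($50): Garrison Nutrition $500; Ashcroft Literacy $10,350; Lower Recovery $3,700; Upper Advocacy $10,600; Hillcrest Transit $3,100. Sum = $28,250.
Difference $28,200 − $28,250 = −$50 applied to largest allocation (Upper Advocacy): Upper Advocacy becomes $10,550.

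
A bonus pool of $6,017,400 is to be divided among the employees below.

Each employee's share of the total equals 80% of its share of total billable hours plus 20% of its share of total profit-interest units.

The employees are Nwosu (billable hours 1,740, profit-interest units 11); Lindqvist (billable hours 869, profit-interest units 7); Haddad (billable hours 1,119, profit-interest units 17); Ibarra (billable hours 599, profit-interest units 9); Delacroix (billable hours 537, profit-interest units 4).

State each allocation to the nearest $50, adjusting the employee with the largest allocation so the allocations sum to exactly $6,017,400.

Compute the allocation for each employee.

Nwosu: $1,997,900 · Lindqvist: $1,035,550 · Haddad: $1,533,700 · Ibarra: $818,500 · Delacroix: $631,750

Billable hours total 4,864; profit-interest units total 48.
Blended shares (80% billable hours + 20% profit-interest units): Nwosu 0.3320; Lindqvist 0.1721; Haddad 0.2549; Ibarra 0.1360; Delacroix 0.1050.
Raw shares: Nwosu 1,997,882.37; Lindqvist 1,035,560.23; Haddad 1,533,711.22; Ibarra 818,485.16; Delacroix 631,761.02.
After rounding ($50): Nwosu $1,997,900; Lindqvist $1,035,550; Haddad $1,533,700; Ibarra $818,500; Delacroix $631,750. Sum = $6,017,400.
Sum already equals the total — no adjustment.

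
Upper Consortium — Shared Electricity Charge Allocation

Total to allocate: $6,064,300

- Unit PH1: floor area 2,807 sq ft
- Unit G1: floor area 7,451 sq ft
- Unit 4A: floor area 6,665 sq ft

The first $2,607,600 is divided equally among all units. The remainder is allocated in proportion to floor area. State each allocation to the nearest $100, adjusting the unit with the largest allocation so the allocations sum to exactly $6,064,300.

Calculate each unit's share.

Unit PH1: $1,442,600 · Unit G1: $2,391,100 · Unit 4A: $2,230,600

Equal tier: $2,607,600 ÷ 3 = $869,200 apiece.
Remainder $3,456,700 by floor area (total 16,923): Unit PH1 573,359.15 → $573,400; Unit G1 1,521,944.79 → $1,521,900; Unit 4A 1,361,396.06 → $1,361,400.
Totals: Unit PH1 $869,200 + $573,400 = $1,442,600; Unit G1 $869,200 + $1,521,900 = $2,391,100; Unit 4A $869,200 + $1,361,400 = $2,230,600.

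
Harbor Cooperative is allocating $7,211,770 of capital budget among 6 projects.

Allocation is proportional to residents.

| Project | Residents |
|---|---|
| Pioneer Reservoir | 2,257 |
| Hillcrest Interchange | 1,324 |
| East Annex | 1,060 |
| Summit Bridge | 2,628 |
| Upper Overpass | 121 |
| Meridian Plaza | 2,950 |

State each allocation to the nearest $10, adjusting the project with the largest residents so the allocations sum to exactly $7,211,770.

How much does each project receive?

Combined residents = 2,257 + 1,324 + 1,060 + 2,628 + 121 + 2,950 = 10,340.
Proportional shares: Pioneer Reservoir 1,574,174.55; Hillcrest Interchange 923,441.34; East Annex 739,311.04; Summit Bridge 1,832,933.42; Upper Overpass 84,393.05; Meridian Plaza 2,057,516.59.
After rounding ($10): Pioneer Reservoir $1,574,170; Hillcrest Interchange $923,440; East Annex $739,310; Summit Bridge $1,832,930; Upper Overpass $84,390; Meridian Plaza $2,057,520. Sum = $7,211,760.
Difference $7,211,770 − $7,211,760 = +$10 applied to largest residents (Meridian Plaza): Meridian Plaza becomes $2,057,530.

Pioneer Reservoir: $1,574,170 · Hillcrest Interchange: $923,440 · East Annex: $739,310 · Summit Bridge: $1,832,930 · Upper Overpass: $84,390 · Meridian Plaza: $2,057,530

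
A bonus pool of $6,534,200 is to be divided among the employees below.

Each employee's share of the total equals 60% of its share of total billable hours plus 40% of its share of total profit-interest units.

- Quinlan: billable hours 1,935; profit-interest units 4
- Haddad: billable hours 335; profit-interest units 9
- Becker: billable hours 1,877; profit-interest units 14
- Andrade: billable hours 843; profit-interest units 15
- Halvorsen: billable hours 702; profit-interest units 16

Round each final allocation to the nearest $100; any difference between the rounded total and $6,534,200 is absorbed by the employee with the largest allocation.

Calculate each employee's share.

Quinlan: $1,513,000 · Haddad: $636,300 · Becker: $1,923,800 · Andrade: $1,256,600 · Halvorsen: $1,204,500

Billable hours total 5,692; profit-interest units total 58.
Blended shares (60% billable hours + 40% profit-interest units): Quinlan 0.2316; Haddad 0.0974; Becker 0.2944; Andrade 0.1923; Halvorsen 0.1843.
Pro-rata amounts: Quinlan 1,513,037.74; Haddad 636,311.41; Becker 1,923,723.14; Andrade 1,256,590.93; Halvorsen 1,204,536.79.
At nearest $100: Quinlan $1,513,000; Haddad $636,300; Becker $1,923,700; Andrade $1,256,600; Halvorsen $1,204,500. Sum = $6,534,100.
Difference $6,534,200 − $6,534,100 = +$100 applied to largest allocation (Becker): Becker becomes $1,923,800.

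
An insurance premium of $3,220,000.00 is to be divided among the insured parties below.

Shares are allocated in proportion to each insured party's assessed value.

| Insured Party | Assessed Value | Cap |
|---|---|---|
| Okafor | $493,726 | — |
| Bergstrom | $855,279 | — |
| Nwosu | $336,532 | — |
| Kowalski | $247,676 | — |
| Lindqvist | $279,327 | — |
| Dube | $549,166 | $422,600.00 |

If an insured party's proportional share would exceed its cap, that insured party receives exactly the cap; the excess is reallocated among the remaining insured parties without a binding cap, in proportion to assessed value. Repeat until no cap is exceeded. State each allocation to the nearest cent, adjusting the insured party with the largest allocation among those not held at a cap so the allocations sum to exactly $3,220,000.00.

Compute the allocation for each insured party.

Okafor: $624,236.90 · Bergstrom: $1,081,362.36 · Nwosu: $425,490.44 · Kowalski: $313,146.36 · Lindqvist: $353,163.94 · Dube: $422,600.00

Combined assessed value = 2,761,706.
Proportional shares (ignoring caps): Okafor 575,657.8434; Bergstrom 997,209.1092; Nwosu 392,378.1315; Kowalski 288,776.8358; Lindqvist 325,680.1919; Dube 640,297.8883.
Held at cap: Dube ($422,600.00); remaining pool $2,797,400.00 reallocated over remaining assessed value 2,212,540.
Redistributed shares: Okafor 624,236.9008 → $624,236.90; Bergstrom 1,081,362.3594 → $1,081,362.36; Nwosu 425,490.4394 → $425,490.44; Kowalski 313,146.3578 → $313,146.36; Lindqvist 353,163.9427 → $353,163.94.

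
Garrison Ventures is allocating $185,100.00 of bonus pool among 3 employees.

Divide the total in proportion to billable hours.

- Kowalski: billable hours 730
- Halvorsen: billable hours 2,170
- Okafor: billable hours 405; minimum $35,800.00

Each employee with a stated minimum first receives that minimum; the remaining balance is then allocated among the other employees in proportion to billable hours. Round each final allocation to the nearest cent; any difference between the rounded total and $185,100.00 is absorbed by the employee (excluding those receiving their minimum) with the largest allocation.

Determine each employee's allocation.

Minimums first: Okafor $35,800.00. Residual $149,300.00.
Residual split over remaining billable hours 2,900: Kowalski 37,582.4138 → $37,582.41; Halvorsen 111,717.5862 → $111,717.59.

Kowalski: $37,582.41 · Halvorsen: $111,717.59 · Okafor: $35,800.00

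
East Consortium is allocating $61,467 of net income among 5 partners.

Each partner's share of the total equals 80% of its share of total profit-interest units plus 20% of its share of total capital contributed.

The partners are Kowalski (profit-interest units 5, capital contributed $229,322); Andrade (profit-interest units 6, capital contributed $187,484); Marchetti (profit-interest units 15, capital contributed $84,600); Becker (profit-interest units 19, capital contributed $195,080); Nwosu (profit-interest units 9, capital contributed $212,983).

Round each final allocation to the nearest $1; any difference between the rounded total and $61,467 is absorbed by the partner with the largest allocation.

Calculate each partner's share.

Profit-interest units total 54; capital contributed total 909,469.
Combined weights (80% profit-interest units + 20% capital contributed): Kowalski 0.1245; Andrade 0.1301; Marchetti 0.2408; Becker 0.3244; Nwosu 0.1802.
Unrounded shares: Kowalski 7,652.88; Andrade 7,997.98; Marchetti 14,802.88; Becker 19,938.74; Nwosu 11,074.52.
After rounding ($1): Kowalski $7,653; Andrade $7,998; Marchetti $14,803; Becker $19,939; Nwosu $11,075. Sum = $61,468.
Difference $61,467 − $61,468 = −$1 applied to largest allocation (Becker): Becker becomes $19,938.

Kowalski: $7,653 | Andrade: $7,998 | Marchetti: $14,803 | Becker: $19,938 | Nwosu: $11,075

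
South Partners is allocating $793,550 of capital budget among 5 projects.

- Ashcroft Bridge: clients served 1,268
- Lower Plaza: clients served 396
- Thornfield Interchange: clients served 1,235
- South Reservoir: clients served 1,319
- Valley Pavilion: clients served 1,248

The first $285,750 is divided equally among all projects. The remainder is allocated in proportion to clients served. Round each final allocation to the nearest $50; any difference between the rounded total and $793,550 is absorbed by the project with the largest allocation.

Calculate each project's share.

Ashcroft Bridge: $174,950 | Lower Plaza: $93,950 | Thornfield Interchange: $171,900 | South Reservoir: $179,650 | Valley Pavilion: $173,100

$285,750 shared equally gives $57,150 per project.
Remainder $507,800 by clients served (total 5,466): Ashcroft Bridge 117,799.20 → $117,800; Lower Plaza 36,789.02 → $36,800; Thornfield Interchange 114,733.44 → $114,750; South Reservoir 122,537.18 → $122,550; Valley Pavilion 115,941.16 → $115,950.
Rounding difference −$50 on remainder applied to South Reservoir.
Totals: Ashcroft Bridge $57,150 + $117,800 = $174,950; Lower Plaza $57,150 + $36,800 = $93,950; Thornfield Interchange $57,150 + $114,750 = $171,900; South Reservoir $57,150 + $122,500 = $179,650; Valley Pavilion $57,150 + $115,950 = $173,100.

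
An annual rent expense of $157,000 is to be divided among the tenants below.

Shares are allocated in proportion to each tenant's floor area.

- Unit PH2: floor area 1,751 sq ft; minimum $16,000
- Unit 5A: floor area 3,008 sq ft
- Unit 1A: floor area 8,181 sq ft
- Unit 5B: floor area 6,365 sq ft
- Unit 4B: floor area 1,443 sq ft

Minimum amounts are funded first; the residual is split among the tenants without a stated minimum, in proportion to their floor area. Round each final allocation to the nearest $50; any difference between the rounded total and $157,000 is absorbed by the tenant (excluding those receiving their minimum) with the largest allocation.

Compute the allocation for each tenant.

Fund the minimums — Unit PH2 $16,000. Balance $141,000.
Balance split over remaining floor area 18,997: Unit 5A 22,326.05 → $22,350; Unit 1A 60,721.22 → $60,700; Unit 5B 47,242.46 → $47,250; Unit 4B 10,710.27 → $10,700.

Unit PH2: $16,000 | Unit 5A: $22,350 | Unit 1A: $60,700 | Unit 5B: $47,250 | Unit 4B: $10,700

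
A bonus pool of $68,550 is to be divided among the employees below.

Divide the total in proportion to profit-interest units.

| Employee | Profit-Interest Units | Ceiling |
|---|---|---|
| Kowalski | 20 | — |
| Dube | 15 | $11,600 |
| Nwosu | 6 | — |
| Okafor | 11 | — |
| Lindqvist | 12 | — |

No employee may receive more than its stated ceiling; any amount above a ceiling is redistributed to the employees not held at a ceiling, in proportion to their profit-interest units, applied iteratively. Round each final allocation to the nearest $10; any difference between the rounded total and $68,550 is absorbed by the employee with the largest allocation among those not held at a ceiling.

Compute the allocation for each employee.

Kowalski: $23,250 · Dube: $11,600 · Nwosu: $6,970 · Okafor: $12,780 · Lindqvist: $13,950

Total profit-interest units = 64.
Unconstrained shares: Kowalski 21,421.88; Dube 16,066.41; Nwosu 6,426.56; Okafor 11,782.03; Lindqvist 12,853.12.
Held at cap: Dube ($11,600); remaining pool $56,950 reallocated over remaining profit-interest units 49.
Redistributed shares: Kowalski 23,244.90 → $23,240; Nwosu 6,973.47 → $6,970; Okafor 12,784.69 → $12,780; Lindqvist 13,946.94 → $13,950.
Rounding difference +$10 applied to Kowalski → $23,250.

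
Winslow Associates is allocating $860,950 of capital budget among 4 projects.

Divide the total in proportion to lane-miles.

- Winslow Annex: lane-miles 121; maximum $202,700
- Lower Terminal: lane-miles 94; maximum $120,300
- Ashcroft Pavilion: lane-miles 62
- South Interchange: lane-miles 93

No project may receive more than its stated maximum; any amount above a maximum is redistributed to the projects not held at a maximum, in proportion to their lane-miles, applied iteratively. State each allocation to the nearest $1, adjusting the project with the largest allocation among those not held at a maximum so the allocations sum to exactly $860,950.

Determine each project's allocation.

Winslow Annex: $202,700; Lower Terminal: $120,300; Ashcroft Pavilion: $215,180; South Interchange: $322,770

Total lane-miles = 370.
Unconstrained shares: Winslow Annex 281,553.92; Lower Terminal 218,727.84; Ashcroft Pavilion 144,267.30; South Interchange 216,400.95.
Cap binds for Winslow Annex ($202,700), Lower Terminal ($120,300); balance $537,950 reallocated over remaining lane-miles 155.
Redistributed shares: Ashcroft Pavilion 215,180.00 → $215,180; South Interchange 322,770.00 → $322,770.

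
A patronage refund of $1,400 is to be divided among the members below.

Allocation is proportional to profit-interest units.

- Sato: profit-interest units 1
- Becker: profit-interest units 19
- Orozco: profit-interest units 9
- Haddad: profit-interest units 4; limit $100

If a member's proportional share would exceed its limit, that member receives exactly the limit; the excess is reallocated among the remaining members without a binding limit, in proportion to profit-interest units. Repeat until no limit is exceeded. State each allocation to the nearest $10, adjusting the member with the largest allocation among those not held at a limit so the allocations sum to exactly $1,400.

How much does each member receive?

Sum of profit-interest units: 33.
Proportional shares (ignoring caps): Sato 42.42; Becker 806.06; Orozco 381.82; Haddad 169.70.
Cap binds for Haddad ($100); balance $1,300 reallocated over remaining profit-interest units 29.
Remaining shares: Sato 44.83 → $40; Becker 851.72 → $850; Orozco 403.45 → $400.
Rounding difference +$10 applied to Becker → $860.

Sato: $40 | Becker: $860 | Orozco: $400 | Haddad: $100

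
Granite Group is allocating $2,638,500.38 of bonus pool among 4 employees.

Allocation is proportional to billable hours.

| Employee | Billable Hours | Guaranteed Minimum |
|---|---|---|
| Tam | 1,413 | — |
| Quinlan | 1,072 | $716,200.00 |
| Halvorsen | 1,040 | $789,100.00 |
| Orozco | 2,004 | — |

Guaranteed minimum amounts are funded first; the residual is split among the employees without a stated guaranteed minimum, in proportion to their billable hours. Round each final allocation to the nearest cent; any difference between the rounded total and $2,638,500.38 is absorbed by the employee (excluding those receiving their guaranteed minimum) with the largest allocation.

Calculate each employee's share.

Fund the minimums — Quinlan $716,200.00; Halvorsen $789,100.00. Remaining pool $1,133,200.38.
Remaining pool split over remaining billable hours 3,417: Tam 468,601.7375 → $468,601.74; Orozco 664,598.6425 → $664,598.64.

Tam: $468,601.74 | Quinlan: $716,200.00 | Halvorsen: $789,100.00 | Orozco: $664,598.64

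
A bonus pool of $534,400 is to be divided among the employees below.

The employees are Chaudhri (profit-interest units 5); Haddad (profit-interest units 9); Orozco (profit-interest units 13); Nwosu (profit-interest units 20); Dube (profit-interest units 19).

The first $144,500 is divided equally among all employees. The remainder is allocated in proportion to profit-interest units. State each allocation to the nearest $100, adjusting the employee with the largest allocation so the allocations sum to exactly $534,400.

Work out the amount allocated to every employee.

First tranche $144,500 split equally: $28,900 each.
Remainder $389,900 by profit-interest units (total 66): Chaudhri 29,537.88 → $29,500; Haddad 53,168.18 → $53,200; Orozco 76,798.48 → $76,800; Nwosu 118,151.52 → $118,200; Dube 112,243.94 → $112,200.
Totals: Chaudhri $28,900 + $29,500 = $58,400; Haddad $28,900 + $53,200 = $82,100; Orozco $28,900 + $76,800 = $105,700; Nwosu $28,900 + $118,200 = $147,100; Dube $28,900 + $112,200 = $141,100.

Chaudhri: $58,400; Haddad: $82,100; Orozco: $105,700; Nwosu: $147,100; Dube: $141,100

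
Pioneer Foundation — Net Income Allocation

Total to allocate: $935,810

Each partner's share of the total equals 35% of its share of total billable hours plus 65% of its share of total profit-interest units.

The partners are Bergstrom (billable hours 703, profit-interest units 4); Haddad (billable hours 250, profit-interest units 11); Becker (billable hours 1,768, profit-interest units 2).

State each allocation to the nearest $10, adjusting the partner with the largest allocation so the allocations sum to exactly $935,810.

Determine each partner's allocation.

Bergstrom: $227,750; Haddad: $423,680; Becker: $284,380

Billable hours total 2,721; profit-interest units total 17.
Composite weights (35% billable hours + 65% profit-interest units): Bergstrom 0.2434; Haddad 0.4527; Becker 0.3039.
Proportional shares: Bergstrom 227,745.73; Haddad 423,683.79; Becker 284,380.47.
After rounding ($10): Bergstrom $227,750; Haddad $423,680; Becker $284,380. Sum = $935,810.
Rounded total matches; no reconciliation needed.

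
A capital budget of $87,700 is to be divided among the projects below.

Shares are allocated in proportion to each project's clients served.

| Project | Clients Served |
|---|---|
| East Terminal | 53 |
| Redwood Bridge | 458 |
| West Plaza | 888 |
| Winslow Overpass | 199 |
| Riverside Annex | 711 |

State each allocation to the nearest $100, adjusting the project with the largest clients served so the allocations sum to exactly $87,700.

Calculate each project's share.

Sum of clients served: 53 + 458 + 888 + 199 + 711 = 2,309.
Unrounded shares: East Terminal 2,013.04; Redwood Bridge 17,395.67; West Plaza 33,727.85; Winslow Overpass 7,558.38; Riverside Annex 27,005.07.
At nearest $100: East Terminal $2,000; Redwood Bridge $17,400; West Plaza $33,700; Winslow Overpass $7,600; Riverside Annex $27,000. Sum = $87,700.
No rounding difference to absorb.

East Terminal: $2,000 | Redwood Bridge: $17,400 | West Plaza: $33,700 | Winslow Overpass: $7,600 | Riverside Annex: $27,000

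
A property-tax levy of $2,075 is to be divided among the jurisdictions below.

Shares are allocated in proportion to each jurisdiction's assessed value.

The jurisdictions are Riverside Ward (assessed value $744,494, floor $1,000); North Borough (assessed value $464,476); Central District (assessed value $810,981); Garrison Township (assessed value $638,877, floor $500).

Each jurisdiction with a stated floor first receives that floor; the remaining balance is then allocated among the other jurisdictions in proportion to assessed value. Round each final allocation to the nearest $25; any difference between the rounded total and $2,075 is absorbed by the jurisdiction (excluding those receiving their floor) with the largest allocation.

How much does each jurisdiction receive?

Riverside Ward: $1,000 | North Borough: $200 | Central District: $375 | Garrison Township: $500

Fund the minimums — Riverside Ward $1,000; Garrison Township $500. Residual $575.
Residual split over remaining assessed value 1,275,457: North Borough 209.39 → $200; Central District 365.61 → $375.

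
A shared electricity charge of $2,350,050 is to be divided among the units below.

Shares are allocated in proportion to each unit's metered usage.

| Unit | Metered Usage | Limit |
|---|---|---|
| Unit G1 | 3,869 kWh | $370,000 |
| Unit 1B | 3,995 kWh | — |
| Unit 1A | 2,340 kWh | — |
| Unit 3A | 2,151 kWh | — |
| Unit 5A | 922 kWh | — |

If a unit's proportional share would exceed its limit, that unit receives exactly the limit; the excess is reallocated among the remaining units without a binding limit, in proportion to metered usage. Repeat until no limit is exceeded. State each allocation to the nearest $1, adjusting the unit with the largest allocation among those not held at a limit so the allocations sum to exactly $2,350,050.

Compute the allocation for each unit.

Unit G1: $370,000 · Unit 1B: $840,806 · Unit 1A: $492,487 · Unit 3A: $452,709 · Unit 5A: $194,048

Combined metered usage = 13,277.
Pro-rata shares before constraints: Unit G1 684,819.12; Unit 1B 707,121.32; Unit 1A 414,183.70; Unit 3A 380,730.40; Unit 5A 163,195.46.
Cap binds for Unit G1 ($370,000); residual $1,980,050 reallocated over remaining metered usage 9,408.
Remaining shares: Unit 1B 840,805.67 → $840,806; Unit 1A 492,486.93 → $492,487; Unit 3A 452,709.14 → $452,709; Unit 5A 194,048.27 → $194,048.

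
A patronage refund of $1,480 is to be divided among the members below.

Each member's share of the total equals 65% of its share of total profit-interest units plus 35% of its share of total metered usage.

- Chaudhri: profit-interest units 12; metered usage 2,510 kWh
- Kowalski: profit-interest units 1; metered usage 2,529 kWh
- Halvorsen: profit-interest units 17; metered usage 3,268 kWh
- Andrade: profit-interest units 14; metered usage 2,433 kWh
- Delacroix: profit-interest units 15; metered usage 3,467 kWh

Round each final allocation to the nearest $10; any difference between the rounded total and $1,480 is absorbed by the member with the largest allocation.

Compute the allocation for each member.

Chaudhri: $290; Kowalski: $110; Halvorsen: $390; Andrade: $320; Delacroix: $370

Profit-interest units total 59; metered usage total 14,207.
Composite weights (65% profit-interest units + 35% metered usage): Chaudhri 0.1940; Kowalski 0.0733; Halvorsen 0.2678; Andrade 0.2142; Delacroix 0.2507.
Unrounded shares: Chaudhri 287.18; Kowalski 108.51; Halvorsen 396.34; Andrade 316.98; Delacroix 370.99.
After rounding ($10): Chaudhri $290; Kowalski $110; Halvorsen $400; Andrade $320; Delacroix $370. Sum = $1,490.
Difference $1,480 − $1,490 = −$10 applied to largest allocation (Halvorsen): Halvorsen becomes $390.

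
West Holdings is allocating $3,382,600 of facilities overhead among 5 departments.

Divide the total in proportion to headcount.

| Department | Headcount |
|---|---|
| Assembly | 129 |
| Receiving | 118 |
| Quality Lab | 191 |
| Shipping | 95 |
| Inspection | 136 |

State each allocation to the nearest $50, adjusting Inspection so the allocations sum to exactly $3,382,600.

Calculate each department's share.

Headcount total: 669.
Unrounded shares: Assembly 129/669 × $3,382,600 = 652,250.22; Receiving 118/669 × $3,382,600 = 596,631.99; Quality Lab 191/669 × $3,382,600 = 965,734.83; Shipping 95/669 × $3,382,600 = 480,339.31; Inspection 136/669 × $3,382,600 = 687,643.65.
Rounded to nearest $50: Assembly $652,250; Receiving $596,650; Quality Lab $965,750; Shipping $480,350; Inspection $687,650. Sum = $3,382,650.
Difference $3,382,600 − $3,382,650 = −$50 applied to Inspection: Inspection becomes $687,600.

Assembly: $652,250 · Receiving: $596,650 · Quality Lab: $965,750 · Shipping: $480,350 · Inspection: $687,600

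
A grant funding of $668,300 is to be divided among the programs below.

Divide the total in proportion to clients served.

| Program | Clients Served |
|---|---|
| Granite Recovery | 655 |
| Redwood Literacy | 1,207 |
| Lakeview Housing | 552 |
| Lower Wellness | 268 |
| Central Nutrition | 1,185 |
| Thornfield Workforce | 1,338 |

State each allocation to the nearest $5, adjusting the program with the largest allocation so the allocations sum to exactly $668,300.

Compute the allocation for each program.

Sum of clients served: 5,205.
Unrounded shares: Granite Recovery 655/5,205 × $668,300 = 84,099.23; Redwood Literacy 1,207/5,205 × $668,300 = 154,973.70; Lakeview Housing 552/5,205 × $668,300 = 70,874.47; Lower Wellness 268/5,205 × $668,300 = 34,410.07; Central Nutrition 1,185/5,205 × $668,300 = 152,148.99; Thornfield Workforce 1,338/5,205 × $668,300 = 171,793.54.
After rounding ($5): Granite Recovery $84,100; Redwood Literacy $154,975; Lakeview Housing $70,875; Lower Wellness $34,410; Central Nutrition $152,150; Thornfield Workforce $171,795. Sum = $668,305.
Difference $668,300 − $668,305 = −$5 applied to largest allocation (Thornfield Workforce): Thornfield Workforce becomes $171,790.

Granite Recovery: $84,100; Redwood Literacy: $154,975; Lakeview Housing: $70,875; Lower Wellness: $34,410; Central Nutrition: $152,150; Thornfield Workforce: $171,790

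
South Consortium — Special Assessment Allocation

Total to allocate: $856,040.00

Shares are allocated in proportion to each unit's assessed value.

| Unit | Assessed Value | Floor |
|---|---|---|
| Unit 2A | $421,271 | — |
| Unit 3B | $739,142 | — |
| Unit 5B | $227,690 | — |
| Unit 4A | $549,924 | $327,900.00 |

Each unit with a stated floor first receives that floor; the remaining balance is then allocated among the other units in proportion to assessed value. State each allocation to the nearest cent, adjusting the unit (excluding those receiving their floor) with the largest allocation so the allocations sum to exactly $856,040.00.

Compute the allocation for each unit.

Unit 2A: $160,283.54 | Unit 3B: $281,225.86 | Unit 5B: $86,630.60 | Unit 4A: $327,900.00

Guaranteed amounts: Unit 4A $327,900.00. Remaining pool $528,140.00.
Remaining pool split over remaining assessed value 1,388,103: Unit 2A 160,283.5423 → $160,283.54; Unit 3B 281,225.8571 → $281,225.86; Unit 5B 86,630.6006 → $86,630.60.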